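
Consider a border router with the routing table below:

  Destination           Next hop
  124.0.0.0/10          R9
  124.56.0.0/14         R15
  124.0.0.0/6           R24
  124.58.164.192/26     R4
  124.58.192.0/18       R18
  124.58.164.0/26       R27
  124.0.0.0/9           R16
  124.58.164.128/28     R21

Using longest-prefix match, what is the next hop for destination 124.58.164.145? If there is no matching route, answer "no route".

Routes whose prefix contains 124.58.164.145:
  124.0.0.0/6 (124.0.0.0 - 127.255.255.255) -> R24
  124.0.0.0/9 (124.0.0.0 - 124.127.255.255) -> R16
  124.0.0.0/10 (124.0.0.0 - 124.63.255.255) -> R9
  124.56.0.0/14 (124.56.0.0 - 124.59.255.255) -> R15
More-specific entries that do NOT match:
  124.58.164.128/28 (124.58.164.128 - 124.58.164.143) does not contain 124.58.164.145
  124.58.164.192/26 (124.58.164.192 - 124.58.164.255) does not contain 124.58.164.145
  124.58.164.0/26 (124.58.164.0 - 124.58.164.63) does not contain 124.58.164.145
  124.58.192.0/18 (124.58.192.0 - 124.58.255.255) does not contain 124.58.164.145
Longest matching prefix is /14 -> next hop R15.

R15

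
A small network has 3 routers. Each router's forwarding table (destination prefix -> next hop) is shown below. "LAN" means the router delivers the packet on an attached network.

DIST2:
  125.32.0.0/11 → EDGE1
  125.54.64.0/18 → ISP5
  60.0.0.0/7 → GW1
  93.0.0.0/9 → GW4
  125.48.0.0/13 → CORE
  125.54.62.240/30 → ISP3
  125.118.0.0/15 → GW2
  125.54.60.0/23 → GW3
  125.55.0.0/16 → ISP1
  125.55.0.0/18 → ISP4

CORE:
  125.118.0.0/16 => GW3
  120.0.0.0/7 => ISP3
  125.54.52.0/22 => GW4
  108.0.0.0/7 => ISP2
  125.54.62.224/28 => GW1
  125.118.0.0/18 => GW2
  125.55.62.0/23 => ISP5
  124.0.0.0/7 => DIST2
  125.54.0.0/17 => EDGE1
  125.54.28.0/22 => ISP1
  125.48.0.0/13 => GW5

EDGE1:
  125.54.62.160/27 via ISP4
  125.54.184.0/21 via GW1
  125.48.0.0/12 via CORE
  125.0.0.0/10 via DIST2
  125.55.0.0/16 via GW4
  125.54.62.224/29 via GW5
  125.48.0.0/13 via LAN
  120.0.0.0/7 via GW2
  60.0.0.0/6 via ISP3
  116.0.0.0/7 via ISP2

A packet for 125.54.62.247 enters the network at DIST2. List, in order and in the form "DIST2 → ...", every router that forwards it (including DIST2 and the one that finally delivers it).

DIST2 → CORE → EDGE1

At DIST2: longest match for 125.54.62.247 is 125.48.0.0/13 -> CORE
At CORE: longest match for 125.54.62.247 is 125.54.0.0/17 -> EDGE1
At EDGE1: longest match for 125.54.62.247 is 125.48.0.0/13 -> LAN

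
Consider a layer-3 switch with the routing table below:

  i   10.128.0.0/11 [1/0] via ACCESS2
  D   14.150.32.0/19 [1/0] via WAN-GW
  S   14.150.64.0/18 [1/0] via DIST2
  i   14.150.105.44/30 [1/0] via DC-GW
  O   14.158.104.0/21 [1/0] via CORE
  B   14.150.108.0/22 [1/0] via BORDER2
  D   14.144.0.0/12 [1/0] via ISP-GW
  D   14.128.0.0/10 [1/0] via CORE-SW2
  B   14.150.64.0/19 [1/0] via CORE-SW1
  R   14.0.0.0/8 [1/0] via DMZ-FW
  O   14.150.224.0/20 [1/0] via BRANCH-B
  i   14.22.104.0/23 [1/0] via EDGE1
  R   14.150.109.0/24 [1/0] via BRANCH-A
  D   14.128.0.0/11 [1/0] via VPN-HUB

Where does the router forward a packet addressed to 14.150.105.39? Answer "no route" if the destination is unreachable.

DIST2

Routes whose prefix contains 14.150.105.39:
  14.0.0.0/8 (14.0.0.0 - 14.255.255.255) -> DMZ-FW
  14.128.0.0/10 (14.128.0.0 - 14.191.255.255) -> CORE-SW2
  14.128.0.0/11 (14.128.0.0 - 14.159.255.255) -> VPN-HUB
  14.144.0.0/12 (14.144.0.0 - 14.159.255.255) -> ISP-GW
  14.150.64.0/18 (14.150.64.0 - 14.150.127.255) -> DIST2
More-specific entries that do NOT match:
  14.150.105.44/30 (14.150.105.44 - 14.150.105.47) does not contain 14.150.105.39
  14.150.109.0/24 (14.150.109.0 - 14.150.109.255) does not contain 14.150.105.39
  14.22.104.0/23 (14.22.104.0 - 14.22.105.255) does not contain 14.150.105.39
  14.150.108.0/22 (14.150.108.0 - 14.150.111.255) does not contain 14.150.105.39
  14.158.104.0/21 (14.158.104.0 - 14.158.111.255) does not contain 14.150.105.39
  14.150.224.0/20 (14.150.224.0 - 14.150.239.255) does not contain 14.150.105.39
  14.150.32.0/19 (14.150.32.0 - 14.150.63.255) does not contain 14.150.105.39
  14.150.64.0/19 (14.150.64.0 - 14.150.95.255) does not contain 14.150.105.39
Longest matching prefix is /18 -> next hop DIST2.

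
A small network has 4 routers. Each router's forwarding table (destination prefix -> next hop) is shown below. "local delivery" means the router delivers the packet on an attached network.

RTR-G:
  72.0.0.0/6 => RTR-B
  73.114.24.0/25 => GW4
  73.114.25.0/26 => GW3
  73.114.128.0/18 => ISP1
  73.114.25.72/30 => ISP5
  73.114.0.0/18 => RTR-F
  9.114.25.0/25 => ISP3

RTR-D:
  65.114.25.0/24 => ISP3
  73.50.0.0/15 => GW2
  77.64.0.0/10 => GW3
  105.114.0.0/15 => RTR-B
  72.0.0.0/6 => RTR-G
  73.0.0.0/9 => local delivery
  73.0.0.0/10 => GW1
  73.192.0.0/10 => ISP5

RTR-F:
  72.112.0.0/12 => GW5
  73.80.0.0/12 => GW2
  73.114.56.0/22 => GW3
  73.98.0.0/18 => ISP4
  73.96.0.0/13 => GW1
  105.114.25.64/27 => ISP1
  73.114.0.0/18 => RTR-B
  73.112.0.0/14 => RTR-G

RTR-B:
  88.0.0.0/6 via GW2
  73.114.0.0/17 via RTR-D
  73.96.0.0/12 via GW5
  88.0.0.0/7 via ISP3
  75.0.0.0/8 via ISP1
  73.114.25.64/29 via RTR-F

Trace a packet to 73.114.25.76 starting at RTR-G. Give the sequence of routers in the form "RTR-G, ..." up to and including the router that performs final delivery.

RTR-G, RTR-F, RTR-B, RTR-D

At RTR-G: longest match for 73.114.25.76 is 73.114.0.0/18 -> RTR-F
At RTR-F: longest match for 73.114.25.76 is 73.114.0.0/18 -> RTR-B
At RTR-B: longest match for 73.114.25.76 is 73.114.0.0/17 -> RTR-D
At RTR-D: longest match for 73.114.25.76 is 73.0.0.0/9 -> local delivery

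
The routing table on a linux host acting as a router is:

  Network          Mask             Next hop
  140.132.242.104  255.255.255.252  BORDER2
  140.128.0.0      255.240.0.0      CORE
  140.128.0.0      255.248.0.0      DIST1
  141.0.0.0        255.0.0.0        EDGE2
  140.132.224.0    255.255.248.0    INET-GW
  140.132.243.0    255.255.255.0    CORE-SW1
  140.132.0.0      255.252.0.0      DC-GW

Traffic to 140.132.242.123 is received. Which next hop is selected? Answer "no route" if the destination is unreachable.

DC-GW

Routes whose prefix contains 140.132.242.123:
  140.128.0.0/12 (140.128.0.0 - 140.143.255.255) -> CORE
  140.128.0.0/13 (140.128.0.0 - 140.135.255.255) -> DIST1
  140.132.0.0/14 (140.132.0.0 - 140.135.255.255) -> DC-GW
More-specific entries that do NOT match:
  140.132.242.104/30 (140.132.242.104 - 140.132.242.107) does not contain 140.132.242.123
  140.132.243.0/24 (140.132.243.0 - 140.132.243.255) does not contain 140.132.242.123
  140.132.224.0/21 (140.132.224.0 - 140.132.231.255) does not contain 140.132.242.123
Longest matching prefix is /14 -> next hop DC-GW.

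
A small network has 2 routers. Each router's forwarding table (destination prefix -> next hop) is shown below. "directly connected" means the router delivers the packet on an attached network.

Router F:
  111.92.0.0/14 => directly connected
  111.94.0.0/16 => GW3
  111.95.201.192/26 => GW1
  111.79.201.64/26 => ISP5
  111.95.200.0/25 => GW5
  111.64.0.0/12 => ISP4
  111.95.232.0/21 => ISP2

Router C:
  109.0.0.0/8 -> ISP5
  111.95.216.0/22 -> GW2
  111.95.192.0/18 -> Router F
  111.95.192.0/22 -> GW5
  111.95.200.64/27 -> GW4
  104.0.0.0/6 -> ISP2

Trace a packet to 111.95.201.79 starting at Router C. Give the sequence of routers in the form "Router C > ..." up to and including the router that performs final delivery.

At Router C: longest match for 111.95.201.79 is 111.95.192.0/18 -> Router F
At Router F: longest match for 111.95.201.79 is 111.92.0.0/14 -> directly connected

Router C > Router F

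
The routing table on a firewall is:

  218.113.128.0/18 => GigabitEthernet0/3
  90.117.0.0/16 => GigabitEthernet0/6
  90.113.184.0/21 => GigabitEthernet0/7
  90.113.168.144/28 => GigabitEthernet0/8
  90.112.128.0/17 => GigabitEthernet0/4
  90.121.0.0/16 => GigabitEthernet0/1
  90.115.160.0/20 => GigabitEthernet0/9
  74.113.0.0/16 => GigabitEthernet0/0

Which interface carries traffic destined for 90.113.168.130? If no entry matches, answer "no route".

No entry's prefix contains 90.113.168.130; there is no default route.

no route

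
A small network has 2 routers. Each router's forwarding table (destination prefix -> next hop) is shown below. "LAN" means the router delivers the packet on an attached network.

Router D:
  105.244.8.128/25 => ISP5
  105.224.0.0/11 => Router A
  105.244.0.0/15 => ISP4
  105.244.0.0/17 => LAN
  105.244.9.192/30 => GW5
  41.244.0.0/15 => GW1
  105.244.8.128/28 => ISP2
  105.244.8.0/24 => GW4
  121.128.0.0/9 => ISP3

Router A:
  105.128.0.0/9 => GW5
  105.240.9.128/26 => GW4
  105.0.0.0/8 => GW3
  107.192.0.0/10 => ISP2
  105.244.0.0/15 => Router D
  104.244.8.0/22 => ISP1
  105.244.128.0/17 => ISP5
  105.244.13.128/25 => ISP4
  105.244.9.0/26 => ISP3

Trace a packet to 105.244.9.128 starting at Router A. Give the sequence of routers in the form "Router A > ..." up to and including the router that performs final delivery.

At Router A: longest match for 105.244.9.128 is 105.244.0.0/15 -> Router D
At Router D: longest match for 105.244.9.128 is 105.244.0.0/17 -> LAN

Router A > Router D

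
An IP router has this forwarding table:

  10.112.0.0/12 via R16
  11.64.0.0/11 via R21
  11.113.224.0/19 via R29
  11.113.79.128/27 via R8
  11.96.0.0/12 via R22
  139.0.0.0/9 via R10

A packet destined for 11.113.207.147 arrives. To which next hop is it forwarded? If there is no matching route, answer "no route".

No entry's prefix contains 11.113.207.147; there is no default route.

no route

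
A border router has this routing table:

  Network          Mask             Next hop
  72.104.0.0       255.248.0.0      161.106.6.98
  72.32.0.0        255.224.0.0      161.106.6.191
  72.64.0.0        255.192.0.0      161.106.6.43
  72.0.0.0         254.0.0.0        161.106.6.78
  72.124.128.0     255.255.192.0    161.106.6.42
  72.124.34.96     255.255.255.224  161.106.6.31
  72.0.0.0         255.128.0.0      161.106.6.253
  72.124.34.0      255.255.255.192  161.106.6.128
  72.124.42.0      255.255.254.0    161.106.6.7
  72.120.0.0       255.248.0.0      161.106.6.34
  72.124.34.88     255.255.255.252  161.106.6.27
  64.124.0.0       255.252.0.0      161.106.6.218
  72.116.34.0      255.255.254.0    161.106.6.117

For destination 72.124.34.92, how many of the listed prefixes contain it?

4

Prefixes containing 72.124.34.92:
  72.0.0.0/7 (72.0.0.0 - 73.255.255.255)
  72.0.0.0/9 (72.0.0.0 - 72.127.255.255)
  72.64.0.0/10 (72.64.0.0 - 72.127.255.255)
  72.120.0.0/13 (72.120.0.0 - 72.127.255.255)
Total matching entries: 4.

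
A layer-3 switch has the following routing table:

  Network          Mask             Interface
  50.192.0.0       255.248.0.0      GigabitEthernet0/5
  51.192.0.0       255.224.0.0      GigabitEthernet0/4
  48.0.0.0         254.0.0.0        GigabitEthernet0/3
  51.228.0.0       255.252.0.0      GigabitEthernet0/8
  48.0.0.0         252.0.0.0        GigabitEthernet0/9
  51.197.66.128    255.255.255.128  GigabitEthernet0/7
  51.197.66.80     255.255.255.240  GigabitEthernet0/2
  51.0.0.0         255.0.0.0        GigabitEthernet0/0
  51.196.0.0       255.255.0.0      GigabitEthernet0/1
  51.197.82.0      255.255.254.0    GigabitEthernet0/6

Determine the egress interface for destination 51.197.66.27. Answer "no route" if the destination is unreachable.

GigabitEthernet0/4

Routes whose prefix contains 51.197.66.27:
  48.0.0.0/6 (48.0.0.0 - 51.255.255.255) -> GigabitEthernet0/9
  51.0.0.0/8 (51.0.0.0 - 51.255.255.255) -> GigabitEthernet0/0
  51.192.0.0/11 (51.192.0.0 - 51.223.255.255) -> GigabitEthernet0/4
More-specific entries that do NOT match:
  51.197.66.80/28 (51.197.66.80 - 51.197.66.95) does not contain 51.197.66.27
  51.197.66.128/25 (51.197.66.128 - 51.197.66.255) does not contain 51.197.66.27
  51.197.82.0/23 (51.197.82.0 - 51.197.83.255) does not contain 51.197.66.27
  51.196.0.0/16 (51.196.0.0 - 51.196.255.255) does not contain 51.197.66.27
  51.228.0.0/14 (51.228.0.0 - 51.231.255.255) does not contain 51.197.66.27
  50.192.0.0/13 (50.192.0.0 - 50.199.255.255) does not contain 51.197.66.27
Longest matching prefix is /11 -> interface GigabitEthernet0/4.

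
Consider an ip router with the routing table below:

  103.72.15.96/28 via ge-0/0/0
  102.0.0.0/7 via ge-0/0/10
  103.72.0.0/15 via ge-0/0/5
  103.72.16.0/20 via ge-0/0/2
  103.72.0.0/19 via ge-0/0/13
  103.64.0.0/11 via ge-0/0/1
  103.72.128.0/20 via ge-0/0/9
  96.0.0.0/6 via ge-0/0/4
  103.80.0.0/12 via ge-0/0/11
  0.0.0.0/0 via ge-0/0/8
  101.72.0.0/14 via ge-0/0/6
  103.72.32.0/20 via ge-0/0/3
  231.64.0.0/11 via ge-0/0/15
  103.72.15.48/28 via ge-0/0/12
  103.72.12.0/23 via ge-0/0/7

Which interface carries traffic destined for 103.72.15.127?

ge-0/0/13

Routes whose prefix contains 103.72.15.127:
  0.0.0.0/0 (default, matches everything) -> ge-0/0/8
  102.0.0.0/7 (102.0.0.0 - 103.255.255.255) -> ge-0/0/10
  103.64.0.0/11 (103.64.0.0 - 103.95.255.255) -> ge-0/0/1
  103.72.0.0/15 (103.72.0.0 - 103.73.255.255) -> ge-0/0/5
  103.72.0.0/19 (103.72.0.0 - 103.72.31.255) -> ge-0/0/13
More-specific entries that do NOT match:
  103.72.15.96/28 (103.72.15.96 - 103.72.15.111) does not contain 103.72.15.127
  103.72.15.48/28 (103.72.15.48 - 103.72.15.63) does not contain 103.72.15.127
  103.72.12.0/23 (103.72.12.0 - 103.72.13.255) does not contain 103.72.15.127
  103.72.16.0/20 (103.72.16.0 - 103.72.31.255) does not contain 103.72.15.127
  103.72.128.0/20 (103.72.128.0 - 103.72.143.255) does not contain 103.72.15.127
  103.72.32.0/20 (103.72.32.0 - 103.72.47.255) does not contain 103.72.15.127
Longest matching prefix is /19 -> interface ge-0/0/13.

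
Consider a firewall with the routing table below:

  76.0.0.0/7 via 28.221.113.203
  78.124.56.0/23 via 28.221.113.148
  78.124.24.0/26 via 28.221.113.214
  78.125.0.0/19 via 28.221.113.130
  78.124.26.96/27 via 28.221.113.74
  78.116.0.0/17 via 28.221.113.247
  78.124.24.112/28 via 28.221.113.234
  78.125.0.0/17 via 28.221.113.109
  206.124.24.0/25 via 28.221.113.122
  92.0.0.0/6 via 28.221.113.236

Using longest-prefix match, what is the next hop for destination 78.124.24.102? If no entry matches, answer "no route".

No entry's prefix contains 78.124.24.102; there is no default route.

no route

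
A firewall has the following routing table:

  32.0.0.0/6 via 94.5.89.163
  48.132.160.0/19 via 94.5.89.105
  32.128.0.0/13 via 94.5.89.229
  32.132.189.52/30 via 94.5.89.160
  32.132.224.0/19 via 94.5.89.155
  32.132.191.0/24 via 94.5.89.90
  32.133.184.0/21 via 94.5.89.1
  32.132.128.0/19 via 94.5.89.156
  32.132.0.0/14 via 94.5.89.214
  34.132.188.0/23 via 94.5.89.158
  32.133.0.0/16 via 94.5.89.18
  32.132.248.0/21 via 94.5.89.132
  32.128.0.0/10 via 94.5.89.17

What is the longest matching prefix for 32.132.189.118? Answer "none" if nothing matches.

32.132.0.0/14

Entries matching 32.132.189.118:
  32.0.0.0/6 (32.0.0.0 - 35.255.255.255)
  32.128.0.0/10 (32.128.0.0 - 32.191.255.255)
  32.128.0.0/13 (32.128.0.0 - 32.135.255.255)
  32.132.0.0/14 (32.132.0.0 - 32.135.255.255)
Most specific is 32.132.0.0/14.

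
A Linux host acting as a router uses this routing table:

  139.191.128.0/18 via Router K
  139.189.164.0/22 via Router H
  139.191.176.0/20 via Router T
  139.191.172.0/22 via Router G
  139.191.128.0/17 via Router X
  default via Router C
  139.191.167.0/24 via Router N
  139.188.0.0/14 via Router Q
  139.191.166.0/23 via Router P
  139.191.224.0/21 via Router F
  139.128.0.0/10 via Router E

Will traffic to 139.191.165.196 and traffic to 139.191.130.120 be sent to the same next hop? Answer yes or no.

yes

139.191.165.196: longest match 139.191.128.0/18 -> Router K
139.191.130.120: longest match 139.191.128.0/18 -> Router K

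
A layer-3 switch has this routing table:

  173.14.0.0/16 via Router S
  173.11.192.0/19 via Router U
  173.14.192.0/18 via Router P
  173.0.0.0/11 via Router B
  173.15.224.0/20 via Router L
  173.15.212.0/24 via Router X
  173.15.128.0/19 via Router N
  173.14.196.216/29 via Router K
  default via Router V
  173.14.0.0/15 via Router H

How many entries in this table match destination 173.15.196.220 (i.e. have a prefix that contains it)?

3

Prefixes containing 173.15.196.220:
  0.0.0.0/0 (default, matches everything)
  173.0.0.0/11 (173.0.0.0 - 173.31.255.255)
  173.14.0.0/15 (173.14.0.0 - 173.15.255.255)
Total matching entries: 3.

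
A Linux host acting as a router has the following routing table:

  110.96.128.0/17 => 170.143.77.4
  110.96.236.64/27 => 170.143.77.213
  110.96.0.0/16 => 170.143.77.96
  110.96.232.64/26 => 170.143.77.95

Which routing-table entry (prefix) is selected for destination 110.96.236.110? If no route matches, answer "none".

110.96.128.0/17

Entries matching 110.96.236.110:
  110.96.0.0/16 (110.96.0.0 - 110.96.255.255)
  110.96.128.0/17 (110.96.128.0 - 110.96.255.255)
Most specific is 110.96.128.0/17.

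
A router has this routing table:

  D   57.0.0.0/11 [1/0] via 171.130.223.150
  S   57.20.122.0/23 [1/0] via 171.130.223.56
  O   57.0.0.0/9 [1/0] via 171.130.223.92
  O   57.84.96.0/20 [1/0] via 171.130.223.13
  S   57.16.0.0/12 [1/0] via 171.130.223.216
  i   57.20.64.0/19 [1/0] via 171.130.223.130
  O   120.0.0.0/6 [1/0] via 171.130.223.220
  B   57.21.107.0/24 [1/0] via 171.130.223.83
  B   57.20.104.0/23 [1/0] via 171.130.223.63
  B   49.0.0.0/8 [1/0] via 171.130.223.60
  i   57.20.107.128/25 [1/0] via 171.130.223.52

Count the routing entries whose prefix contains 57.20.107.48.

3

Prefixes containing 57.20.107.48:
  57.0.0.0/9 (57.0.0.0 - 57.127.255.255)
  57.0.0.0/11 (57.0.0.0 - 57.31.255.255)
  57.16.0.0/12 (57.16.0.0 - 57.31.255.255)
Total matching entries: 3.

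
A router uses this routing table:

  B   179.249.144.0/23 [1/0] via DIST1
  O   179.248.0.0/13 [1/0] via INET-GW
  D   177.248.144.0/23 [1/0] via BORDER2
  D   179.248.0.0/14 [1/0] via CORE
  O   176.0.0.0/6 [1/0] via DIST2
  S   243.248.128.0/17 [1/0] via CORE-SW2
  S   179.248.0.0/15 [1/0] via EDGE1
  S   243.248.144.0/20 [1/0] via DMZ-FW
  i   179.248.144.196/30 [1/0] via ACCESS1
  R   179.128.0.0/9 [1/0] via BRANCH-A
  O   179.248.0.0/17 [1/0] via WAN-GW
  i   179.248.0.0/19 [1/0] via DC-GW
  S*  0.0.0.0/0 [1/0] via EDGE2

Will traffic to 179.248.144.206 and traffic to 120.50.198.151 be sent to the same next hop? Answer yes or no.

no

179.248.144.206: longest match 179.248.0.0/15 -> EDGE1
120.50.198.151: longest match 0.0.0.0/0 -> EDGE2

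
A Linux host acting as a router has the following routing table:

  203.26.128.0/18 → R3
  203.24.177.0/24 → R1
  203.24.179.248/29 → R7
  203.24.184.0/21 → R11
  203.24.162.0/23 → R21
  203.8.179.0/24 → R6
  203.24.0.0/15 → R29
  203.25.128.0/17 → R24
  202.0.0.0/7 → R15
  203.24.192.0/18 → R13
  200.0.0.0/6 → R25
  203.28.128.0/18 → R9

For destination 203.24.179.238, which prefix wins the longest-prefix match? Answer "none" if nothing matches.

203.24.0.0/15

Entries matching 203.24.179.238:
  200.0.0.0/6 (200.0.0.0 - 203.255.255.255)
  202.0.0.0/7 (202.0.0.0 - 203.255.255.255)
  203.24.0.0/15 (203.24.0.0 - 203.25.255.255)
Most specific is 203.24.0.0/15.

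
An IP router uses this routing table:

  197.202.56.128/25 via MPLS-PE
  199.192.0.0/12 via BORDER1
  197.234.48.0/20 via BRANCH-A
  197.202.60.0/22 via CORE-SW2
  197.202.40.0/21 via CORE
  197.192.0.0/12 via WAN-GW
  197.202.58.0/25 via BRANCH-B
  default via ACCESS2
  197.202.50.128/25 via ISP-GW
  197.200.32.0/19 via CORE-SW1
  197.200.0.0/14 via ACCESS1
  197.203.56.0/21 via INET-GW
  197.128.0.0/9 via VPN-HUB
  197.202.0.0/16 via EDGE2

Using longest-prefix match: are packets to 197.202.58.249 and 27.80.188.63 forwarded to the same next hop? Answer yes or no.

no

197.202.58.249: longest match 197.202.0.0/16 -> EDGE2
27.80.188.63: longest match 0.0.0.0/0 -> ACCESS2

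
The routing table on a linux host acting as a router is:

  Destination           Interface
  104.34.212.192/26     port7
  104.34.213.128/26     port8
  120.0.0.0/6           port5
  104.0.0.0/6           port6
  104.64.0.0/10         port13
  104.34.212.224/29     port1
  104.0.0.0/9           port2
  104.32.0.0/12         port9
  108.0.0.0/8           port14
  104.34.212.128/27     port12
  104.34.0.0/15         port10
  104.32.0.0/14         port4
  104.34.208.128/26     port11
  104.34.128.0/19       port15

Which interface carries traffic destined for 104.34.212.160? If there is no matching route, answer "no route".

Routes whose prefix contains 104.34.212.160:
  104.0.0.0/6 (104.0.0.0 - 107.255.255.255) -> port6
  104.0.0.0/9 (104.0.0.0 - 104.127.255.255) -> port2
  104.32.0.0/12 (104.32.0.0 - 104.47.255.255) -> port9
  104.32.0.0/14 (104.32.0.0 - 104.35.255.255) -> port4
  104.34.0.0/15 (104.34.0.0 - 104.35.255.255) -> port10
More-specific entries that do NOT match:
  104.34.212.224/29 (104.34.212.224 - 104.34.212.231) does not contain 104.34.212.160
  104.34.212.128/27 (104.34.212.128 - 104.34.212.159) does not contain 104.34.212.160
  104.34.212.192/26 (104.34.212.192 - 104.34.212.255) does not contain 104.34.212.160
  104.34.213.128/26 (104.34.213.128 - 104.34.213.191) does not contain 104.34.212.160
  104.34.208.128/26 (104.34.208.128 - 104.34.208.191) does not contain 104.34.212.160
  104.34.128.0/19 (104.34.128.0 - 104.34.159.255) does not contain 104.34.212.160
Longest matching prefix is /15 -> interface port10.

port10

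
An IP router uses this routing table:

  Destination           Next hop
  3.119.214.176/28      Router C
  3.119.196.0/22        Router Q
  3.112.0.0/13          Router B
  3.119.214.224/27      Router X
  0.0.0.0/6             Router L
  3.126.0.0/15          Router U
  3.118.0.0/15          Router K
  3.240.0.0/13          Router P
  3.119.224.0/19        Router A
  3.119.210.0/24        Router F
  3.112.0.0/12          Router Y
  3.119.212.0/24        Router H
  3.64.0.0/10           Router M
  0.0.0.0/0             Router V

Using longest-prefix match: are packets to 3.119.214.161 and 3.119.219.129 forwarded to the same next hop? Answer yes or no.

3.119.214.161: longest match 3.118.0.0/15 -> Router K
3.119.219.129: longest match 3.118.0.0/15 -> Router K

yes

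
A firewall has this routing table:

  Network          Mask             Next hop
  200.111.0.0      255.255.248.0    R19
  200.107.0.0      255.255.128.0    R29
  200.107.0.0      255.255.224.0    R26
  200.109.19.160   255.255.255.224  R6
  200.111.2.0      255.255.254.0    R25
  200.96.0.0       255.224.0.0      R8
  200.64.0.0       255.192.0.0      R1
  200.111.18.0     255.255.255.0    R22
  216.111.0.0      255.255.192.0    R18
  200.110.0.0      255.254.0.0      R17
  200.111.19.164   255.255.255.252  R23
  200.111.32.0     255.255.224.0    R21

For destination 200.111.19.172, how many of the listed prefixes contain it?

Prefixes containing 200.111.19.172:
  200.64.0.0/10 (200.64.0.0 - 200.127.255.255)
  200.96.0.0/11 (200.96.0.0 - 200.127.255.255)
  200.110.0.0/15 (200.110.0.0 - 200.111.255.255)
Total matching entries: 3.

3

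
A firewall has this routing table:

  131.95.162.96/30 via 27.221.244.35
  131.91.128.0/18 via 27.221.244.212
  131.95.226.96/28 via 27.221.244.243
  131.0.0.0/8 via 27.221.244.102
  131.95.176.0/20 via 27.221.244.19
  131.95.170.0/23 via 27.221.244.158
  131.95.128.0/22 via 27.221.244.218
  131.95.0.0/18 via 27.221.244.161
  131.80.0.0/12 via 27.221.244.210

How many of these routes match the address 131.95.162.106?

Prefixes containing 131.95.162.106:
  131.0.0.0/8 (131.0.0.0 - 131.255.255.255)
  131.80.0.0/12 (131.80.0.0 - 131.95.255.255)
Total matching entries: 2.

2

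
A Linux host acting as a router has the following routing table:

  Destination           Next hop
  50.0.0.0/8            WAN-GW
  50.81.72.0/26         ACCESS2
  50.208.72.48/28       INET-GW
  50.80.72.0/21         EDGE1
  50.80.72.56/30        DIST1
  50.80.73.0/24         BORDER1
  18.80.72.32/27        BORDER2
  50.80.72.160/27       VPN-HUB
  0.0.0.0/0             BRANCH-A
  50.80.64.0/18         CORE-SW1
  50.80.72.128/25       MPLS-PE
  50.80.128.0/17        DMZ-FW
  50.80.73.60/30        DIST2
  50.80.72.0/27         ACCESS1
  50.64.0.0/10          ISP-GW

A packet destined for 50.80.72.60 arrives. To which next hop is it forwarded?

EDGE1

Routes whose prefix contains 50.80.72.60:
  0.0.0.0/0 (default, matches everything) -> BRANCH-A
  50.0.0.0/8 (50.0.0.0 - 50.255.255.255) -> WAN-GW
  50.64.0.0/10 (50.64.0.0 - 50.127.255.255) -> ISP-GW
  50.80.64.0/18 (50.80.64.0 - 50.80.127.255) -> CORE-SW1
  50.80.72.0/21 (50.80.72.0 - 50.80.79.255) -> EDGE1
More-specific entries that do NOT match:
  50.80.72.56/30 (50.80.72.56 - 50.80.72.59) does not contain 50.80.72.60
  50.80.73.60/30 (50.80.73.60 - 50.80.73.63) does not contain 50.80.72.60
  50.208.72.48/28 (50.208.72.48 - 50.208.72.63) does not contain 50.80.72.60
  18.80.72.32/27 (18.80.72.32 - 18.80.72.63) does not contain 50.80.72.60
  50.80.72.160/27 (50.80.72.160 - 50.80.72.191) does not contain 50.80.72.60
  50.80.72.0/27 (50.80.72.0 - 50.80.72.31) does not contain 50.80.72.60
  50.81.72.0/26 (50.81.72.0 - 50.81.72.63) does not contain 50.80.72.60
  50.80.72.128/25 (50.80.72.128 - 50.80.72.255) does not contain 50.80.72.60
  50.80.73.0/24 (50.80.73.0 - 50.80.73.255) does not contain 50.80.72.60
Longest matching prefix is /21 -> next hop EDGE1.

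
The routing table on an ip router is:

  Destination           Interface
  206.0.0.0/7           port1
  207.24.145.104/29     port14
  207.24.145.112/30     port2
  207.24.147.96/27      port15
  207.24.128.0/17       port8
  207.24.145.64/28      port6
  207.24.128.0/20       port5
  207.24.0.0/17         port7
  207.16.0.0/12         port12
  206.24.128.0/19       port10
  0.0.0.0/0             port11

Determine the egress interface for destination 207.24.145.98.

Routes whose prefix contains 207.24.145.98:
  0.0.0.0/0 (default, matches everything) -> port11
  206.0.0.0/7 (206.0.0.0 - 207.255.255.255) -> port1
  207.16.0.0/12 (207.16.0.0 - 207.31.255.255) -> port12
  207.24.128.0/17 (207.24.128.0 - 207.24.255.255) -> port8
More-specific entries that do NOT match:
  207.24.145.112/30 (207.24.145.112 - 207.24.145.115) does not contain 207.24.145.98
  207.24.145.104/29 (207.24.145.104 - 207.24.145.111) does not contain 207.24.145.98
  207.24.145.64/28 (207.24.145.64 - 207.24.145.79) does not contain 207.24.145.98
  207.24.147.96/27 (207.24.147.96 - 207.24.147.127) does not contain 207.24.145.98
  207.24.128.0/20 (207.24.128.0 - 207.24.143.255) does not contain 207.24.145.98
  206.24.128.0/19 (206.24.128.0 - 206.24.159.255) does not contain 207.24.145.98
Longest matching prefix is /17 -> interface port8.

port8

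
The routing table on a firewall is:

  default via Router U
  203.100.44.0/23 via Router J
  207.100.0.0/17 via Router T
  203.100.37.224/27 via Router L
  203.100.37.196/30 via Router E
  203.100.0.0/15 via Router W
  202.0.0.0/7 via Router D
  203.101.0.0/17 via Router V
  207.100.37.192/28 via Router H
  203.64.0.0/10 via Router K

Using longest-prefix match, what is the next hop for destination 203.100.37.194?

Routes whose prefix contains 203.100.37.194:
  0.0.0.0/0 (default, matches everything) -> Router U
  202.0.0.0/7 (202.0.0.0 - 203.255.255.255) -> Router D
  203.64.0.0/10 (203.64.0.0 - 203.127.255.255) -> Router K
  203.100.0.0/15 (203.100.0.0 - 203.101.255.255) -> Router W
More-specific entries that do NOT match:
  203.100.37.196/30 (203.100.37.196 - 203.100.37.199) does not contain 203.100.37.194
  207.100.37.192/28 (207.100.37.192 - 207.100.37.207) does not contain 203.100.37.194
  203.100.37.224/27 (203.100.37.224 - 203.100.37.255) does not contain 203.100.37.194
  203.100.44.0/23 (203.100.44.0 - 203.100.45.255) does not contain 203.100.37.194
  207.100.0.0/17 (207.100.0.0 - 207.100.127.255) does not contain 203.100.37.194
  203.101.0.0/17 (203.101.0.0 - 203.101.127.255) does not contain 203.100.37.194
Longest matching prefix is /15 -> next hop Router W.

Router W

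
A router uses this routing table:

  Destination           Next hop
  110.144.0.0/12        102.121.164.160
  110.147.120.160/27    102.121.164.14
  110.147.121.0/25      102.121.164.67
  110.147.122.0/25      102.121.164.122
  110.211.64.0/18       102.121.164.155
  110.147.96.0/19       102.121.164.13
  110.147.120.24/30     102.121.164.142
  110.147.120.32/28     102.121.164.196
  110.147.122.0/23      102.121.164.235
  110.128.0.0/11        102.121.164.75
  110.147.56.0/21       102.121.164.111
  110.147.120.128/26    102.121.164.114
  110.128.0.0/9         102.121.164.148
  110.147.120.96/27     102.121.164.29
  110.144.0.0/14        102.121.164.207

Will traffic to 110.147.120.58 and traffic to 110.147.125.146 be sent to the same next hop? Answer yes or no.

yes

110.147.120.58: longest match 110.147.96.0/19 -> 102.121.164.13
110.147.125.146: longest match 110.147.96.0/19 -> 102.121.164.13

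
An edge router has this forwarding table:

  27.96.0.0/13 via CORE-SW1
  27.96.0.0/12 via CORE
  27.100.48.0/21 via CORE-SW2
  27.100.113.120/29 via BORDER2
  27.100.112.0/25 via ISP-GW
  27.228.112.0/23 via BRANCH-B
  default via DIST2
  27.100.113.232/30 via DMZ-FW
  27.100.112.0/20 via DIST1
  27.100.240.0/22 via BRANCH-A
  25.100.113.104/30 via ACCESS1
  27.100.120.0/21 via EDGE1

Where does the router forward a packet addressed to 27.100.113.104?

DIST1

Routes whose prefix contains 27.100.113.104:
  0.0.0.0/0 (default, matches everything) -> DIST2
  27.96.0.0/12 (27.96.0.0 - 27.111.255.255) -> CORE
  27.96.0.0/13 (27.96.0.0 - 27.103.255.255) -> CORE-SW1
  27.100.112.0/20 (27.100.112.0 - 27.100.127.255) -> DIST1
More-specific entries that do NOT match:
  27.100.113.232/30 (27.100.113.232 - 27.100.113.235) does not contain 27.100.113.104
  25.100.113.104/30 (25.100.113.104 - 25.100.113.107) does not contain 27.100.113.104
  27.100.113.120/29 (27.100.113.120 - 27.100.113.127) does not contain 27.100.113.104
  27.100.112.0/25 (27.100.112.0 - 27.100.112.127) does not contain 27.100.113.104
  27.228.112.0/23 (27.228.112.0 - 27.228.113.255) does not contain 27.100.113.104
  27.100.240.0/22 (27.100.240.0 - 27.100.243.255) does not contain 27.100.113.104
  27.100.48.0/21 (27.100.48.0 - 27.100.55.255) does not contain 27.100.113.104
  27.100.120.0/21 (27.100.120.0 - 27.100.127.255) does not contain 27.100.113.104
Longest matching prefix is /20 -> next hop DIST1.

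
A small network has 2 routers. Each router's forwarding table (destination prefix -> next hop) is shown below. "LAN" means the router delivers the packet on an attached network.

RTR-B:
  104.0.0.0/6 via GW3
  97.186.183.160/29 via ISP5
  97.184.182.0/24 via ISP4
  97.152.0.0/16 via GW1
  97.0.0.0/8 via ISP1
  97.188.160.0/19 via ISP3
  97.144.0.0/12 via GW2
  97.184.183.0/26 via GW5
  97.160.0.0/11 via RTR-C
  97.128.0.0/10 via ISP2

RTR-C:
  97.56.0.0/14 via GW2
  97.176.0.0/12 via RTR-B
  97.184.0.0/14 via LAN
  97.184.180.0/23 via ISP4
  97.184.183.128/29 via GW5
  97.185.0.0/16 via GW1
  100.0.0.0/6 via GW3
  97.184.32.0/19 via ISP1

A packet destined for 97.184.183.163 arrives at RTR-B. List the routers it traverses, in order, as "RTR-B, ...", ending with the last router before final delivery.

RTR-B, RTR-C

At RTR-B: longest match for 97.184.183.163 is 97.160.0.0/11 -> RTR-C
At RTR-C: longest match for 97.184.183.163 is 97.184.0.0/14 -> LAN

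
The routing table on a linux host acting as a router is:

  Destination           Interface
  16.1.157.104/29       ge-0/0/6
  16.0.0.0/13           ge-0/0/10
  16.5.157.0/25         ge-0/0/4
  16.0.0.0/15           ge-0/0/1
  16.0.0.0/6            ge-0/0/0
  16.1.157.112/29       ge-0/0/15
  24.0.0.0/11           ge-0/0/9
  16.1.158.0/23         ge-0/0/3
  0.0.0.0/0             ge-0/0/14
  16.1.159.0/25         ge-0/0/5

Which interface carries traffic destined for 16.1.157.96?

Routes whose prefix contains 16.1.157.96:
  0.0.0.0/0 (default, matches everything) -> ge-0/0/14
  16.0.0.0/6 (16.0.0.0 - 19.255.255.255) -> ge-0/0/0
  16.0.0.0/13 (16.0.0.0 - 16.7.255.255) -> ge-0/0/10
  16.0.0.0/15 (16.0.0.0 - 16.1.255.255) -> ge-0/0/1
More-specific entries that do NOT match:
  16.1.157.104/29 (16.1.157.104 - 16.1.157.111) does not contain 16.1.157.96
  16.1.157.112/29 (16.1.157.112 - 16.1.157.119) does not contain 16.1.157.96
  16.5.157.0/25 (16.5.157.0 - 16.5.157.127) does not contain 16.1.157.96
  16.1.159.0/25 (16.1.159.0 - 16.1.159.127) does not contain 16.1.157.96
  16.1.158.0/23 (16.1.158.0 - 16.1.159.255) does not contain 16.1.157.96
Longest matching prefix is /15 -> interface ge-0/0/1.

ge-0/0/1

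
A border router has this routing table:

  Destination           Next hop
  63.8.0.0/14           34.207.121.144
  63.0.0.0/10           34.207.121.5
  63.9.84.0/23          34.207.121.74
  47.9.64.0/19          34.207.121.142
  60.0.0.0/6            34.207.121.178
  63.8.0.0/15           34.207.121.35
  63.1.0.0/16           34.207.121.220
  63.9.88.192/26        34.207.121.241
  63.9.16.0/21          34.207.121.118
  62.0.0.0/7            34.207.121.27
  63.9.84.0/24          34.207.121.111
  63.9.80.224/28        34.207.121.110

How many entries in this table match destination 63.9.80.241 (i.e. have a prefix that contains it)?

Prefixes containing 63.9.80.241:
  60.0.0.0/6 (60.0.0.0 - 63.255.255.255)
  62.0.0.0/7 (62.0.0.0 - 63.255.255.255)
  63.0.0.0/10 (63.0.0.0 - 63.63.255.255)
  63.8.0.0/14 (63.8.0.0 - 63.11.255.255)
  63.8.0.0/15 (63.8.0.0 - 63.9.255.255)
Total matching entries: 5.

5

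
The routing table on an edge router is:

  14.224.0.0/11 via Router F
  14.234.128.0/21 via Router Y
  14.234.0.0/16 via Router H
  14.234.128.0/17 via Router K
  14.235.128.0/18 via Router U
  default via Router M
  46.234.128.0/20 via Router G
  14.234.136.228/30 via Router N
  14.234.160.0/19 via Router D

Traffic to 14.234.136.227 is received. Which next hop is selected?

Router K

Routes whose prefix contains 14.234.136.227:
  0.0.0.0/0 (default, matches everything) -> Router M
  14.224.0.0/11 (14.224.0.0 - 14.255.255.255) -> Router F
  14.234.0.0/16 (14.234.0.0 - 14.234.255.255) -> Router H
  14.234.128.0/17 (14.234.128.0 - 14.234.255.255) -> Router K
More-specific entries that do NOT match:
  14.234.136.228/30 (14.234.136.228 - 14.234.136.231) does not contain 14.234.136.227
  14.234.128.0/21 (14.234.128.0 - 14.234.135.255) does not contain 14.234.136.227
  46.234.128.0/20 (46.234.128.0 - 46.234.143.255) does not contain 14.234.136.227
  14.234.160.0/19 (14.234.160.0 - 14.234.191.255) does not contain 14.234.136.227
  14.235.128.0/18 (14.235.128.0 - 14.235.191.255) does not contain 14.234.136.227
Longest matching prefix is /17 -> next hop Router K.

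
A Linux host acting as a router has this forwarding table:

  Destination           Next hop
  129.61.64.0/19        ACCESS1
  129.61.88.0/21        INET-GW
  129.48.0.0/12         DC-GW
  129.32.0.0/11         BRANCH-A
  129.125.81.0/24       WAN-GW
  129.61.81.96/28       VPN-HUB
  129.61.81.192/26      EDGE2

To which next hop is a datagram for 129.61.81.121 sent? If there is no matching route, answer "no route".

ACCESS1

Routes whose prefix contains 129.61.81.121:
  129.32.0.0/11 (129.32.0.0 - 129.63.255.255) -> BRANCH-A
  129.48.0.0/12 (129.48.0.0 - 129.63.255.255) -> DC-GW
  129.61.64.0/19 (129.61.64.0 - 129.61.95.255) -> ACCESS1
More-specific entries that do NOT match:
  129.61.81.96/28 (129.61.81.96 - 129.61.81.111) does not contain 129.61.81.121
  129.61.81.192/26 (129.61.81.192 - 129.61.81.255) does not contain 129.61.81.121
  129.125.81.0/24 (129.125.81.0 - 129.125.81.255) does not contain 129.61.81.121
  129.61.88.0/21 (129.61.88.0 - 129.61.95.255) does not contain 129.61.81.121
Longest matching prefix is /19 -> next hop ACCESS1.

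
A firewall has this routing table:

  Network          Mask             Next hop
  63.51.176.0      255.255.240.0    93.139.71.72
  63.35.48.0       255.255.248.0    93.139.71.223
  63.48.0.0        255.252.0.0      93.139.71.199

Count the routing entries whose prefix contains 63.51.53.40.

1

Prefixes containing 63.51.53.40:
  63.48.0.0/14 (63.48.0.0 - 63.51.255.255)
Total matching entries: 1.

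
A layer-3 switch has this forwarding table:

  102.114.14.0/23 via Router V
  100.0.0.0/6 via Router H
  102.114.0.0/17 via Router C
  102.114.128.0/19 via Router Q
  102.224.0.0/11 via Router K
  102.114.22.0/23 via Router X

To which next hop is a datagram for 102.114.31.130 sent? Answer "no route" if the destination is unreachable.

Routes whose prefix contains 102.114.31.130:
  100.0.0.0/6 (100.0.0.0 - 103.255.255.255) -> Router H
  102.114.0.0/17 (102.114.0.0 - 102.114.127.255) -> Router C
More-specific entries that do NOT match:
  102.114.14.0/23 (102.114.14.0 - 102.114.15.255) does not contain 102.114.31.130
  102.114.22.0/23 (102.114.22.0 - 102.114.23.255) does not contain 102.114.31.130
  102.114.128.0/19 (102.114.128.0 - 102.114.159.255) does not contain 102.114.31.130
Longest matching prefix is /17 -> next hop Router C.

Router C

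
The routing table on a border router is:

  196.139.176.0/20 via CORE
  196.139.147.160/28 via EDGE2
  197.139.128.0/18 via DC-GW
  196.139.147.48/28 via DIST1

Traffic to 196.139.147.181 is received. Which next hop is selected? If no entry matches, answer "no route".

no route

No entry's prefix contains 196.139.147.181; there is no default route.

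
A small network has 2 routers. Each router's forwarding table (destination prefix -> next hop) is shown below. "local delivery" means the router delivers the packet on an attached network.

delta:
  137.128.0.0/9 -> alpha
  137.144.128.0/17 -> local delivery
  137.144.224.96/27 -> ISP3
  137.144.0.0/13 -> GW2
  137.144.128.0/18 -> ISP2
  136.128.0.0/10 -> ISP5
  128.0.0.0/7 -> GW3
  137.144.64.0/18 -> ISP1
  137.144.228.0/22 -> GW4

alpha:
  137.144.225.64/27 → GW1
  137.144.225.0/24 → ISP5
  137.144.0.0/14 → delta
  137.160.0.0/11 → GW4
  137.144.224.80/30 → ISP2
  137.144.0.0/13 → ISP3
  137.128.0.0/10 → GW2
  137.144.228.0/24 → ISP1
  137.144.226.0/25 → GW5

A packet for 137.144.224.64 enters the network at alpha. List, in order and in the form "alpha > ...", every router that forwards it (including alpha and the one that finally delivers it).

At alpha: longest match for 137.144.224.64 is 137.144.0.0/14 -> delta
At delta: longest match for 137.144.224.64 is 137.144.128.0/17 -> local delivery

alpha > delta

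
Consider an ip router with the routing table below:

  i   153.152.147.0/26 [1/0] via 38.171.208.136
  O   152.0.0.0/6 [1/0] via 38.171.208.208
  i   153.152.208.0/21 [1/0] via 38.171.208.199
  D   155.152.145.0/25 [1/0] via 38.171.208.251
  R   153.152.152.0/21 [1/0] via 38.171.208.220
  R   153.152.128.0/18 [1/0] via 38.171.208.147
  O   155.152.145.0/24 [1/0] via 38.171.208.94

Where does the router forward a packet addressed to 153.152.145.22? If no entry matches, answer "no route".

Routes whose prefix contains 153.152.145.22:
  152.0.0.0/6 (152.0.0.0 - 155.255.255.255) -> 38.171.208.208
  153.152.128.0/18 (153.152.128.0 - 153.152.191.255) -> 38.171.208.147
More-specific entries that do NOT match:
  153.152.147.0/26 (153.152.147.0 - 153.152.147.63) does not contain 153.152.145.22
  155.152.145.0/25 (155.152.145.0 - 155.152.145.127) does not contain 153.152.145.22
  155.152.145.0/24 (155.152.145.0 - 155.152.145.255) does not contain 153.152.145.22
  153.152.208.0/21 (153.152.208.0 - 153.152.215.255) does not contain 153.152.145.22
  153.152.152.0/21 (153.152.152.0 - 153.152.159.255) does not contain 153.152.145.22
Longest matching prefix is /18 -> next hop 38.171.208.147.

38.171.208.147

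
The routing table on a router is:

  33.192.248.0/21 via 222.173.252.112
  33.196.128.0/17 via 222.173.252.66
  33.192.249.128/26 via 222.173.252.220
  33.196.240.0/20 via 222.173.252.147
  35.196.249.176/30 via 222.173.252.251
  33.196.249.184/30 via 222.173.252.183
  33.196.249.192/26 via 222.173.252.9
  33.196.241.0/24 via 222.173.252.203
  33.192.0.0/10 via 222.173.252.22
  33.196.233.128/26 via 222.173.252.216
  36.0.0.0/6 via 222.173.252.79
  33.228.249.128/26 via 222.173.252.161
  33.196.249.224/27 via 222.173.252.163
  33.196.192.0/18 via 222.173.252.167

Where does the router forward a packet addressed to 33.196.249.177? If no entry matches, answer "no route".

222.173.252.147

Routes whose prefix contains 33.196.249.177:
  33.192.0.0/10 (33.192.0.0 - 33.255.255.255) -> 222.173.252.22
  33.196.128.0/17 (33.196.128.0 - 33.196.255.255) -> 222.173.252.66
  33.196.192.0/18 (33.196.192.0 - 33.196.255.255) -> 222.173.252.167
  33.196.240.0/20 (33.196.240.0 - 33.196.255.255) -> 222.173.252.147
More-specific entries that do NOT match:
  35.196.249.176/30 (35.196.249.176 - 35.196.249.179) does not contain 33.196.249.177
  33.196.249.184/30 (33.196.249.184 - 33.196.249.187) does not contain 33.196.249.177
  33.196.249.224/27 (33.196.249.224 - 33.196.249.255) does not contain 33.196.249.177
  33.192.249.128/26 (33.192.249.128 - 33.192.249.191) does not contain 33.196.249.177
  33.196.249.192/26 (33.196.249.192 - 33.196.249.255) does not contain 33.196.249.177
  33.196.233.128/26 (33.196.233.128 - 33.196.233.191) does not contain 33.196.249.177
  33.228.249.128/26 (33.228.249.128 - 33.228.249.191) does not contain 33.196.249.177
  33.196.241.0/24 (33.196.241.0 - 33.196.241.255) does not contain 33.196.249.177
  33.192.248.0/21 (33.192.248.0 - 33.192.255.255) does not contain 33.196.249.177
Longest matching prefix is /20 -> next hop 222.173.252.147.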